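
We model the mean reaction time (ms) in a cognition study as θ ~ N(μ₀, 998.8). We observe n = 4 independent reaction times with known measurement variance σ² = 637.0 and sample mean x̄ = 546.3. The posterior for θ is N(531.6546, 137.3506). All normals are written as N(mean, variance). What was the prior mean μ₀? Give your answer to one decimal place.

With known observation variance, the Normal–Normal posterior has precision τ_n = τ₀ + n/σ² and mean μ_n = (τ₀μ₀ + (n/σ²)x̄)/τ_n.
Here τ₀ = 1/998.8 = 0.001001 and τ_data = 4/637.0 = 0.006279, so τ_n = 0.007280.
Rearranging for μ₀: μ₀ = (μ_n·τ_n − τ_data·x̄)/τ₀ = (531.6546·0.007280 − 0.006279·546.3) / 0.001001 = 0.440228/0.001001 ≈ 439.8.

μ₀ = 439.8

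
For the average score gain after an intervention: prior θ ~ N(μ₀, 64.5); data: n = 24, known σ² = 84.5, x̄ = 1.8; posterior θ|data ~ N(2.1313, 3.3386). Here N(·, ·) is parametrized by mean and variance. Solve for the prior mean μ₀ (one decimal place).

With known observation variance, the Normal–Normal posterior has precision τ_n = τ₀ + n/σ² and mean μ_n = (τ₀μ₀ + (n/σ²)x̄)/τ_n.
Here τ₀ = 1/64.5 = 0.015504 and τ_data = 24/84.5 = 0.284024, so τ_n = 0.299528.
Rearranging for μ₀: μ₀ = (μ_n·τ_n − τ_data·x̄)/τ₀ = (2.1313·0.299528 − 0.284024·1.8) / 0.015504 = 0.127141/0.015504 ≈ 8.2.

μ₀ = 8.2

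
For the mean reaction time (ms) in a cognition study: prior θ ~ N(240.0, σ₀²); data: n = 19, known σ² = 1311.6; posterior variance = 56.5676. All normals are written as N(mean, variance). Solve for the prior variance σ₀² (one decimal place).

For the Normal–Normal model with known σ², precisions add: τ_n = τ₀ + n/σ².
So 1/σ₀² = 1/56.5676 − 19/1311.6 = 0.017678 − 0.014486 = 0.003192.
Hence σ₀² = 1/0.003192 ≈ 313.3.

σ₀² = 313.3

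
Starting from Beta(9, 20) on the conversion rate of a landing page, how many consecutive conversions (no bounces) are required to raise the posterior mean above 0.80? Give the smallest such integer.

After k conversions and 0 bounces the posterior is Beta(9+k, 20), with mean (9+k)/(9+20+k).
Set (9+k)/(29+k) > 0.80 and solve: k > (0.80·29 − 9)/(1 − 0.80) = 71.000.
The smallest integer exceeding 71.000 is 72.

k = 72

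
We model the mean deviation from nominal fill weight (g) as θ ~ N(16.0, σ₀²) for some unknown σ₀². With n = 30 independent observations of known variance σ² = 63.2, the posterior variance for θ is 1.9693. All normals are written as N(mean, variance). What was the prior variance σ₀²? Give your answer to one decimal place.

For the Normal–Normal model with known σ², precisions add: τ_n = τ₀ + n/σ².
So 1/σ₀² = 1/1.9693 − 30/63.2 = 0.507795 − 0.474684 = 0.033111.
Hence σ₀² = 1/0.033111 ≈ 30.2.

σ₀² = 30.2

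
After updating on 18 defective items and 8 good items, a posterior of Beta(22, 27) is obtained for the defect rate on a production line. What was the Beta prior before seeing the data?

Beta(4, 19)

A Beta(a, b) prior with s successes and f failures in binomial data gives a Beta(a+s, b+f) posterior.
So a = 22 − 18 = 4 and b = 27 − 8 = 19.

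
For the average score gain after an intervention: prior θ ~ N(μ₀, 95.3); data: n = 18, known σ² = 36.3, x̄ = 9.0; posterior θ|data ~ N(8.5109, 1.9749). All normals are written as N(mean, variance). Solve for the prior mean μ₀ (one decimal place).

μ₀ = -14.6

The posterior mean is a precision-weighted average: μ_n = (τ₀μ₀ + τ_data·x̄)/(τ₀+τ_data), with τ₀=1/σ₀² and τ_data=n/σ².
Here τ₀ = 1/95.3 = 0.010493 and τ_data = 18/36.3 = 0.495868, so τ_n = 0.506361.
Rearranging for μ₀: μ₀ = (μ_n·τ_n − τ_data·x̄)/τ₀ = (8.5109·0.506361 − 0.495868·9.0) / 0.010493 = -0.153224/0.010493 ≈ -14.6.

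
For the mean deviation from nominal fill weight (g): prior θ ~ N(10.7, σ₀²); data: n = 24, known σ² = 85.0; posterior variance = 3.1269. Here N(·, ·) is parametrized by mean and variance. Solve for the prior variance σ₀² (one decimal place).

Posterior precision equals prior precision plus data precision: 1/σ_n² = 1/σ₀² + n/σ².
So 1/σ₀² = 1/3.1269 − 24/85.0 = 0.319806 − 0.282353 = 0.037453.
Hence σ₀² = 1/0.037453 ≈ 26.7.

σ₀² = 26.7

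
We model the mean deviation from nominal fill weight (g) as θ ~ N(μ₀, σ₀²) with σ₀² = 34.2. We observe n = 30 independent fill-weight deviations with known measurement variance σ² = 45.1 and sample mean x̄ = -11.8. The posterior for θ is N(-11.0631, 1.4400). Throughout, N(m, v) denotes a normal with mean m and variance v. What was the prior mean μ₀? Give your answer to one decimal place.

The posterior mean is a precision-weighted average: μ_n = (τ₀μ₀ + τ_data·x̄)/(τ₀+τ_data), with τ₀=1/σ₀² and τ_data=n/σ².
Here τ₀ = 1/34.2 = 0.029240 and τ_data = 30/45.1 = 0.665188, so τ_n = 0.694428.
Rearranging for μ₀: μ₀ = (μ_n·τ_n − τ_data·x̄)/τ₀ = (-11.0631·0.694428 − 0.665188·-11.8) / 0.029240 = 0.166692/0.029240 ≈ 5.7.

μ₀ = 5.7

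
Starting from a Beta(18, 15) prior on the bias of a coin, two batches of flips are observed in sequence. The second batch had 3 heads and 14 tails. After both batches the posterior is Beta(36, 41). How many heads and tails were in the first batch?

Because Beta–binomial updating is additive in the counts, the combined data contributed (α_post−α_prior, β_post−β_prior) successes and failures.
Total across both batches: 36−18=18 heads, 41−15=26 tails.
Subtract the second batch: 18−3=15 heads and 26−14=12 tails.

15 heads and 12 tails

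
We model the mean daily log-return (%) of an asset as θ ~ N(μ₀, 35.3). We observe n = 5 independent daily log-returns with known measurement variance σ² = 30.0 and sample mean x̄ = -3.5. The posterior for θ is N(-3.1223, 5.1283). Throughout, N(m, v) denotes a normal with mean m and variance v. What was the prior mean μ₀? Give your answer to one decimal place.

μ₀ = -0.9

With known observation variance, the Normal–Normal posterior has precision τ_n = τ₀ + n/σ² and mean μ_n = (τ₀μ₀ + (n/σ²)x̄)/τ_n.
Here τ₀ = 1/35.3 = 0.028329 and τ_data = 5/30.0 = 0.166667, so τ_n = 0.194996.
Rearranging for μ₀: μ₀ = (μ_n·τ_n − τ_data·x̄)/τ₀ = (-3.1223·0.194996 − 0.166667·-3.5) / 0.028329 = -0.025502/0.028329 ≈ -0.9.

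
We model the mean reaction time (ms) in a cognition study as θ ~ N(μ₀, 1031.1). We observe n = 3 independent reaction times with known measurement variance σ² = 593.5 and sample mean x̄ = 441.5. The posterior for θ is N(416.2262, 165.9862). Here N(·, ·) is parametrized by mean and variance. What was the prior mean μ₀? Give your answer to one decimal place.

μ₀ = 284.5

The posterior mean is a precision-weighted average: μ_n = (τ₀μ₀ + τ_data·x̄)/(τ₀+τ_data), with τ₀=1/σ₀² and τ_data=n/σ².
Here τ₀ = 1/1031.1 = 0.000970 and τ_data = 3/593.5 = 0.005055, so τ_n = 0.006025.
Rearranging for μ₀: μ₀ = (μ_n·τ_n − τ_data·x̄)/τ₀ = (416.2262·0.006025 − 0.005055·441.5) / 0.000970 = 0.275980/0.000970 ≈ 284.5.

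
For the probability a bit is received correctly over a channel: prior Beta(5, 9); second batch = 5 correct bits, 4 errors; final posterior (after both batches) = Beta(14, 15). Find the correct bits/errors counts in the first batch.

Because Beta–binomial updating is additive in the counts, the combined data contributed (α_post−α_prior, β_post−β_prior) successes and failures.
Total across both batches: 14−5=9 correct bits, 15−9=6 errors.
Subtract the second batch: 9−5=4 correct bits and 6−4=2 errors.

4 correct bits and 2 errors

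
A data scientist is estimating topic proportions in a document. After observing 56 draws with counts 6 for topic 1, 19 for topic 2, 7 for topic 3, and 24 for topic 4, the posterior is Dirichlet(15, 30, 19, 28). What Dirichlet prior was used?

For a Dirichlet(α) prior with multinomial counts c, the posterior is Dirichlet(α + c) componentwise.
Subtract each count from the matching posterior parameter: 15−6=9, 30−19=11, 19−7=12, 28−24=4.

Dirichlet(9, 11, 12, 4)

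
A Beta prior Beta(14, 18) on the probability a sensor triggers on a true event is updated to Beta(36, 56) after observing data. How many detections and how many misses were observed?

Under Beta–binomial conjugacy the posterior parameters are (a+s, b+f).
Match parameters: s=36−14=22, f=56−18=38.

22 detections and 38 misses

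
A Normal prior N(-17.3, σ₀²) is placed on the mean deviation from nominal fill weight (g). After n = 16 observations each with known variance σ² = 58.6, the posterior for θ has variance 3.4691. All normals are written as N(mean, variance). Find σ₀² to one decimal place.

σ₀² = 65.7

Posterior precision equals prior precision plus data precision: 1/σ_n² = 1/σ₀² + n/σ².
So 1/σ₀² = 1/3.4691 − 16/58.6 = 0.288259 − 0.273038 = 0.015221.
Hence σ₀² = 1/0.015221 ≈ 65.7.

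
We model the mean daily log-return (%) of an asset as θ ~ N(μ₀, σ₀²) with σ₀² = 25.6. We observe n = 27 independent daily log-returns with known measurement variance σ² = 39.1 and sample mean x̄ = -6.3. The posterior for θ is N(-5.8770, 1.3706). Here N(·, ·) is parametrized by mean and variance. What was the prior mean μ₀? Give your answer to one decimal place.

With known observation variance, the Normal–Normal posterior has precision τ_n = τ₀ + n/σ² and mean μ_n = (τ₀μ₀ + (n/σ²)x̄)/τ_n.
Here τ₀ = 1/25.6 = 0.039062 and τ_data = 27/39.1 = 0.690537, so τ_n = 0.729599.
Rearranging for μ₀: μ₀ = (μ_n·τ_n − τ_data·x̄)/τ₀ = (-5.8770·0.729599 − 0.690537·-6.3) / 0.039062 = 0.062530/0.039062 ≈ 1.6.

μ₀ = 1.6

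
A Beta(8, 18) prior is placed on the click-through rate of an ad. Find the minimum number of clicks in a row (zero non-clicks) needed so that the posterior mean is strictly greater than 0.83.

k = 80

After k clicks and 0 non-clicks the posterior is Beta(8+k, 18), with mean (8+k)/(8+18+k).
Set (8+k)/(26+k) > 0.83 and solve: k > (0.83·26 − 8)/(1 − 0.83) = 79.882.
The smallest integer exceeding 79.882 is 80.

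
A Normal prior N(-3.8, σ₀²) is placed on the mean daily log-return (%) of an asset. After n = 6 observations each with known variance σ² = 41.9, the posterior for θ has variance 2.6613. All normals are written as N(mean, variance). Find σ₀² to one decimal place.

Posterior precision equals prior precision plus data precision: 1/σ_n² = 1/σ₀² + n/σ².
So 1/σ₀² = 1/2.6613 − 6/41.9 = 0.375756 − 0.143198 = 0.232558.
Hence σ₀² = 1/0.232558 ≈ 4.3.

σ₀² = 4.3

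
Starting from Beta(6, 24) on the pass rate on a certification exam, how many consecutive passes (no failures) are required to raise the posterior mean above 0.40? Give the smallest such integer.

k = 11

After k passes and 0 failures the posterior is Beta(6+k, 24), with mean (6+k)/(6+24+k).
Set (6+k)/(30+k) > 0.40 and solve: k > (0.40·30 − 6)/(1 − 0.40) = 10.000.
The smallest integer exceeding 10.000 is 11, and checking k=11: (17)/(41) = 0.4146 > 0.40.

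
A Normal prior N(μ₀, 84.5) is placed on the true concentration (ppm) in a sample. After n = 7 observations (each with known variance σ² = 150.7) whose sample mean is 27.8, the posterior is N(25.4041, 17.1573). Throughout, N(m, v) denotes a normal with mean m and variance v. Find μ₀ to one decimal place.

The posterior mean is a precision-weighted average: μ_n = (τ₀μ₀ + τ_data·x̄)/(τ₀+τ_data), with τ₀=1/σ₀² and τ_data=n/σ².
Here τ₀ = 1/84.5 = 0.011834 and τ_data = 7/150.7 = 0.046450, so τ_n = 0.058284.
Rearranging for μ₀: μ₀ = (μ_n·τ_n − τ_data·x̄)/τ₀ = (25.4041·0.058284 − 0.046450·27.8) / 0.011834 = 0.189343/0.011834 ≈ 16.0.

μ₀ = 16.0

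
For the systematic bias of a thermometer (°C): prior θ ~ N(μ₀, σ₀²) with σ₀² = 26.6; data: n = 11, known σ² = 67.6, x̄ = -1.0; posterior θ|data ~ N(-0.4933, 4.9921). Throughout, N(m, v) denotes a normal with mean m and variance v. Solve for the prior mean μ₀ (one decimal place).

μ₀ = 1.7

With known observation variance, the Normal–Normal posterior has precision τ_n = τ₀ + n/σ² and mean μ_n = (τ₀μ₀ + (n/σ²)x̄)/τ_n.
Here τ₀ = 1/26.6 = 0.037594 and τ_data = 11/67.6 = 0.162722, so τ_n = 0.200316.
Rearranging for μ₀: μ₀ = (μ_n·τ_n − τ_data·x̄)/τ₀ = (-0.4933·0.200316 − 0.162722·-1.0) / 0.037594 = 0.063906/0.037594 ≈ 1.7.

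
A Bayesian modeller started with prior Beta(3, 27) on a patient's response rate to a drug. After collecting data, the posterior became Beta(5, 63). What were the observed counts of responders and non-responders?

2 responders and 36 non-responders

Beta is conjugate to the binomial likelihood: posterior = Beta(α+s, β+f).
Match parameters: s=5−3=2, f=63−27=36.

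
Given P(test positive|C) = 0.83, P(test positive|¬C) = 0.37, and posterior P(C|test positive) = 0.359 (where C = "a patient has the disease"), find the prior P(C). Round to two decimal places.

Bayes' rule in odds form gives O(C|E) = O(C)·[P(E|C)/P(E|¬C)], hence O(C) = O(C|E)/LR.
Posterior odds = 0.359/(1−0.359) = 0.5601. LR = 0.83/0.37 = 2.2432.
Prior odds = 0.5601/2.2432 = 0.2497, so P(C) = 0.2497/(1+0.2497) ≈ 0.20.

P(C) = 0.20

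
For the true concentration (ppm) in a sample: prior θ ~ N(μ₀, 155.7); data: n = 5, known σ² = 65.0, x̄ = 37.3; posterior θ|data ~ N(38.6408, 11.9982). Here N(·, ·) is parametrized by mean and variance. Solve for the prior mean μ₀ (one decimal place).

The posterior mean is a precision-weighted average: μ_n = (τ₀μ₀ + τ_data·x̄)/(τ₀+τ_data), with τ₀=1/σ₀² and τ_data=n/σ².
Here τ₀ = 1/155.7 = 0.006423 and τ_data = 5/65.0 = 0.076923, so τ_n = 0.083346.
Rearranging for μ₀: μ₀ = (μ_n·τ_n − τ_data·x̄)/τ₀ = (38.6408·0.083346 − 0.076923·37.3) / 0.006423 = 0.351328/0.006423 ≈ 54.7.

μ₀ = 54.7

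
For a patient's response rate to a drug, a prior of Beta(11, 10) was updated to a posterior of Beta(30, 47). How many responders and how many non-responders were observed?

19 responders and 37 non-responders

A Beta(α, β) prior with s successes and f failures in binomial data gives a Beta(α+s, β+f) posterior.
Match parameters: s=30−11=19, f=47−10=37.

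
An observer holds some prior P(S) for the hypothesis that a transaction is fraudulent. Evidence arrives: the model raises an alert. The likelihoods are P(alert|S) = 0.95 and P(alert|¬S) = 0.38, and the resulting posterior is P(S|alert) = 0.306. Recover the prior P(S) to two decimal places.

Bayes' rule in odds form gives O(S|E) = O(S)·[P(E|S)/P(E|¬S)], hence O(S) = O(S|E)/LR.
Posterior odds = 0.306/(1−0.306) = 0.4409. LR = 0.95/0.38 = 2.5000.
Prior odds = 0.4409/2.5000 = 0.1764, so P(S) = 0.1764/(1+0.1764) ≈ 0.15.

P(S) = 0.15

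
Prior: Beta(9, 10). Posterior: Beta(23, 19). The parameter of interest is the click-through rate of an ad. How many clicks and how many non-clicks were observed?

14 clicks and 9 non-clicks

A Beta(α, β) prior with s successes and f failures in binomial data gives a Beta(α+s, β+f) posterior.
Match parameters: s=23−9=14, f=19−10=9.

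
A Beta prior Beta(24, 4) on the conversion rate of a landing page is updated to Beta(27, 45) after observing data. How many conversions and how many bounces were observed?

3 conversions and 41 bounces

Under Beta–binomial conjugacy the posterior parameters are (α+s, β+f).
Match parameters: s=27−24=3, f=45−4=41.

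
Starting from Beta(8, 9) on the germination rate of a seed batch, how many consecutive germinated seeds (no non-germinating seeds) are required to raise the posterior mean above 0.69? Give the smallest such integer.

After k germinated seeds and 0 non-germinating seeds the posterior is Beta(8+k, 9), with mean (8+k)/(8+9+k).
Set (8+k)/(17+k) > 0.69 and solve: k > (0.69·17 − 8)/(1 − 0.69) = 12.032.
The smallest integer exceeding 12.032 is 13, and checking k=13: (21)/(30) = 0.7000 > 0.69.

k = 13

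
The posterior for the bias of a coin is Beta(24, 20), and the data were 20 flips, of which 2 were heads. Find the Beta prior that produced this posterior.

Beta(22, 2)

A Beta(a, b) prior with s successes and f failures in binomial data gives a Beta(a+s, b+f) posterior.
So a = 24 − 2 = 22 and b = 20 − 18 = 2.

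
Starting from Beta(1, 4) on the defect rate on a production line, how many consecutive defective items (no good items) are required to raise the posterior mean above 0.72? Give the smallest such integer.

After k defective items and 0 good items the posterior is Beta(1+k, 4), with mean (1+k)/(1+4+k).
Set (1+k)/(5+k) > 0.72 and solve: k > (0.72·5 − 1)/(1 − 0.72) = 9.286.
The smallest integer exceeding 9.286 is 10.

k = 10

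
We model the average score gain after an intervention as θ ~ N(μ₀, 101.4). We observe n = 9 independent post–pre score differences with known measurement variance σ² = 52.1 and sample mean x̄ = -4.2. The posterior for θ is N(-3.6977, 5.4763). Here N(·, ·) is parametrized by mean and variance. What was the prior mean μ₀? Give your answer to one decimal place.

The posterior mean is a precision-weighted average: μ_n = (τ₀μ₀ + τ_data·x̄)/(τ₀+τ_data), with τ₀=1/σ₀² and τ_data=n/σ².
Here τ₀ = 1/101.4 = 0.009862 and τ_data = 9/52.1 = 0.172745, so τ_n = 0.182607.
Rearranging for μ₀: μ₀ = (μ_n·τ_n − τ_data·x̄)/τ₀ = (-3.6977·0.182607 − 0.172745·-4.2) / 0.009862 = 0.050303/0.009862 ≈ 5.1.

μ₀ = 5.1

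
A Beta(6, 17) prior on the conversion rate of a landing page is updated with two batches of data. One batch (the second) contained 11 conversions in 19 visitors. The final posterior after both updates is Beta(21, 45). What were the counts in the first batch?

Because Beta–binomial updating is additive in the counts, the combined data contributed (α_post−α_prior, β_post−β_prior) successes and failures.
Total across both batches: 21−6=15 conversions, 45−17=28 bounces.
Subtract the second batch: 15−11=4 conversions and 28−8=20 bounces.

4 conversions and 20 bounces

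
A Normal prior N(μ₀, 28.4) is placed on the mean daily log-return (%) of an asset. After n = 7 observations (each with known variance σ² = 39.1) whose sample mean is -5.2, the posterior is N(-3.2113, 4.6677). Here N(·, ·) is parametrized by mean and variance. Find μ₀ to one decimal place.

With known observation variance, the Normal–Normal posterior has precision τ_n = τ₀ + n/σ² and mean μ_n = (τ₀μ₀ + (n/σ²)x̄)/τ_n.
Here τ₀ = 1/28.4 = 0.035211 and τ_data = 7/39.1 = 0.179028, so τ_n = 0.214239.
Rearranging for μ₀: μ₀ = (μ_n·τ_n − τ_data·x̄)/τ₀ = (-3.2113·0.214239 − 0.179028·-5.2) / 0.035211 = 0.242960/0.035211 ≈ 6.9.

μ₀ = 6.9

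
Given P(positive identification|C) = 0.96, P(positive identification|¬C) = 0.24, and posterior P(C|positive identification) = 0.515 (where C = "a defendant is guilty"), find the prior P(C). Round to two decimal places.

P(C) = 0.21

Bayes' rule in odds form gives O(C|E) = O(C)·[P(E|C)/P(E|¬C)], hence O(C) = O(C|E)/LR.
Posterior odds = 0.515/(1−0.515) = 1.0619. LR = 0.96/0.24 = 4.0000.
Prior odds = 1.0619/4.0000 = 0.2655, so P(C) = 0.2655/(1+0.2655) ≈ 0.21.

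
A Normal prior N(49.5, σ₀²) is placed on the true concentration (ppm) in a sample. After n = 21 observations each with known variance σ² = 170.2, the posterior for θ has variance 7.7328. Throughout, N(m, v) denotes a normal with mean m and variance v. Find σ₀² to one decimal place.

σ₀² = 168.5

Posterior precision equals prior precision plus data precision: 1/σ_n² = 1/σ₀² + n/σ².
So 1/σ₀² = 1/7.7328 − 21/170.2 = 0.129319 − 0.123384 = 0.005935.
Hence σ₀² = 1/0.005935 ≈ 168.5.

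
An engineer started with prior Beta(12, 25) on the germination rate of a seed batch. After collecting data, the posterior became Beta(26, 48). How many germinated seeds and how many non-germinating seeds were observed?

14 germinated seeds and 23 non-germinating seeds

Under Beta–binomial conjugacy the posterior parameters are (a+s, b+f).
Match parameters: s=26−12=14, f=48−25=23.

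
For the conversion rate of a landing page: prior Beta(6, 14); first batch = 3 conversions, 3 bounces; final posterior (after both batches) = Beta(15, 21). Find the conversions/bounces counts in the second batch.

6 conversions and 4 bounces

Because Beta–binomial updating is additive in the counts, the combined data contributed (α_post−α_prior, β_post−β_prior) successes and failures.
Total across both batches: 15−6=9 conversions, 21−14=7 bounces.
Subtract the first batch: 9−3=6 conversions and 7−3=4 bounces.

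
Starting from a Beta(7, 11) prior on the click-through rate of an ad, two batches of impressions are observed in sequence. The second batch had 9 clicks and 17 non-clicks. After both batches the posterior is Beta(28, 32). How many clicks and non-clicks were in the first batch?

Because Beta–binomial updating is additive in the counts, the combined data contributed (α_post−α_prior, β_post−β_prior) successes and failures.
Total across both batches: 28−7=21 clicks, 32−11=21 non-clicks.
Subtract the second batch: 21−9=12 clicks and 21−17=4 non-clicks.

12 clicks and 4 non-clicks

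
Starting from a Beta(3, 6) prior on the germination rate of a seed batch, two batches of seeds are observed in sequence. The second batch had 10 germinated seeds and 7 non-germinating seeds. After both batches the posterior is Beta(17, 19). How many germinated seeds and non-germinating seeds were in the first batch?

Because Beta–binomial updating is additive in the counts, the combined data contributed (α_post−α_prior, β_post−β_prior) successes and failures.
Total across both batches: 17−3=14 germinated seeds, 19−6=13 non-germinating seeds.
Subtract the second batch: 14−10=4 germinated seeds and 13−7=6 non-germinating seeds.

4 germinated seeds and 6 non-germinating seeds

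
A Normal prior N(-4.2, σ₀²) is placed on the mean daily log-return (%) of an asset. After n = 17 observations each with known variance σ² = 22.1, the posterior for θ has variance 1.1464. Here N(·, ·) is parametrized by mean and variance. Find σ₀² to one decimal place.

Posterior precision equals prior precision plus data precision: 1/σ_n² = 1/σ₀² + n/σ².
So 1/σ₀² = 1/1.1464 − 17/22.1 = 0.872296 − 0.769231 = 0.103065.
Hence σ₀² = 1/0.103065 ≈ 9.7.

σ₀² = 9.7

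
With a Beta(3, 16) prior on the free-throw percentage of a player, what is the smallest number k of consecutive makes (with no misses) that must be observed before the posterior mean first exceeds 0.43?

After k makes and 0 misses the posterior is Beta(3+k, 16), with mean (3+k)/(3+16+k).
Set (3+k)/(19+k) > 0.43 and solve: k > (0.43·19 − 3)/(1 − 0.43) = 9.070.
The smallest integer exceeding 9.070 is 10.

k = 10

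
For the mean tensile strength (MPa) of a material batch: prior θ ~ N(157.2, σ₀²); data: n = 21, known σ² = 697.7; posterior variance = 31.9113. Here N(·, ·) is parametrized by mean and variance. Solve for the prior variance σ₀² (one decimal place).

Posterior precision equals prior precision plus data precision: 1/σ_n² = 1/σ₀² + n/σ².
So 1/σ₀² = 1/31.9113 − 21/697.7 = 0.031337 − 0.030099 = 0.001238.
Hence σ₀² = 1/0.001238 ≈ 807.8.

σ₀² = 807.8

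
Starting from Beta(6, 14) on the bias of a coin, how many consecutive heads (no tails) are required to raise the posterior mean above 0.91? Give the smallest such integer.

After k heads and 0 tails the posterior is Beta(6+k, 14), with mean (6+k)/(6+14+k).
Set (6+k)/(20+k) > 0.91 and solve: k > (0.91·20 − 6)/(1 − 0.91) = 135.556.
The smallest integer exceeding 135.556 is 136.

k = 136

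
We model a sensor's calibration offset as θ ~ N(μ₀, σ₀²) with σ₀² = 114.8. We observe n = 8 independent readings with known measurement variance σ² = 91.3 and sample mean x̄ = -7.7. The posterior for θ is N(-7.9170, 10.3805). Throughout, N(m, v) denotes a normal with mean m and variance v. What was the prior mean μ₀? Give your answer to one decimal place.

With known observation variance, the Normal–Normal posterior has precision τ_n = τ₀ + n/σ² and mean μ_n = (τ₀μ₀ + (n/σ²)x̄)/τ_n.
Here τ₀ = 1/114.8 = 0.008711 and τ_data = 8/91.3 = 0.087623, so τ_n = 0.096334.
Rearranging for μ₀: μ₀ = (μ_n·τ_n − τ_data·x̄)/τ₀ = (-7.9170·0.096334 − 0.087623·-7.7) / 0.008711 = -0.087979/0.008711 ≈ -10.1.

μ₀ = -10.1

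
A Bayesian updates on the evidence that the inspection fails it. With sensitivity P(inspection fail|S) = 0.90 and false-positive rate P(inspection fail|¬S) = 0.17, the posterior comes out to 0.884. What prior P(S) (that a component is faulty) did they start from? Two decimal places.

In odds form, posterior odds = prior odds × likelihood ratio, so prior odds = posterior odds ÷ LR.
Posterior odds = 0.884/(1−0.884) = 7.6207. LR = 0.90/0.17 = 5.2941.
Prior odds = 7.6207/5.2941 = 1.4395, so P(S) = 1.4395/(1+1.4395) ≈ 0.59.

P(S) = 0.59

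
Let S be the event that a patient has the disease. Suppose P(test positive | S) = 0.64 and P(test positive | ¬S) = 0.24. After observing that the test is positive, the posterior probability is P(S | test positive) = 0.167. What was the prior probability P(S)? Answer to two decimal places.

P(S) = 0.07

In odds form, posterior odds = prior odds × likelihood ratio, so prior odds = posterior odds ÷ LR.
Posterior odds = 0.167/(1−0.167) = 0.2005. LR = 0.64/0.24 = 2.6667.
Prior odds = 0.2005/2.6667 = 0.0752, so P(S) = 0.0752/(1+0.0752) ≈ 0.07.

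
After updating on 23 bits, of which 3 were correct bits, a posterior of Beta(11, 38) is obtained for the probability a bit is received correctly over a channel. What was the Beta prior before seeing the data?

Beta is conjugate to the binomial likelihood: posterior = Beta(α+s, β+f).
So α = 11 − 3 = 8 and β = 38 − 20 = 18.

Beta(8, 18)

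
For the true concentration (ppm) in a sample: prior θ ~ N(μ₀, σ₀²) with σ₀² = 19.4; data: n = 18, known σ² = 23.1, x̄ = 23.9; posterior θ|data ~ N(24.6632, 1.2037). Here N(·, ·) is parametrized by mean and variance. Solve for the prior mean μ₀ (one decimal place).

μ₀ = 36.2

With known observation variance, the Normal–Normal posterior has precision τ_n = τ₀ + n/σ² and mean μ_n = (τ₀μ₀ + (n/σ²)x̄)/τ_n.
Here τ₀ = 1/19.4 = 0.051546 and τ_data = 18/23.1 = 0.779221, so τ_n = 0.830767.
Rearranging for μ₀: μ₀ = (μ_n·τ_n − τ_data·x̄)/τ₀ = (24.6632·0.830767 − 0.779221·23.9) / 0.051546 = 1.865991/0.051546 ≈ 36.2.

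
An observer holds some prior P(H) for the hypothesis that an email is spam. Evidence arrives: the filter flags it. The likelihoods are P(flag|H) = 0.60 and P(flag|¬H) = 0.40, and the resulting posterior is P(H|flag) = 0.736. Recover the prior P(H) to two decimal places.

Bayes' rule in odds form gives O(H|E) = O(H)·[P(E|H)/P(E|¬H)], hence O(H) = O(H|E)/LR.
Posterior odds = 0.736/(1−0.736) = 2.7879. LR = 0.60/0.40 = 1.5000.
Prior odds = 2.7879/1.5000 = 1.8586, so P(H) = 1.8586/(1+1.8586) ≈ 0.65.

P(H) = 0.65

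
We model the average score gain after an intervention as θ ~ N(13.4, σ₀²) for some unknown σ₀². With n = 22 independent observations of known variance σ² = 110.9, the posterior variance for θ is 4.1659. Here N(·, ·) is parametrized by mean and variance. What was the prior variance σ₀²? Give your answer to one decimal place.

Posterior precision equals prior precision plus data precision: 1/σ_n² = 1/σ₀² + n/σ².
So 1/σ₀² = 1/4.1659 − 22/110.9 = 0.240044 − 0.198377 = 0.041667.
Hence σ₀² = 1/0.041667 ≈ 24.0.

σ₀² = 24.0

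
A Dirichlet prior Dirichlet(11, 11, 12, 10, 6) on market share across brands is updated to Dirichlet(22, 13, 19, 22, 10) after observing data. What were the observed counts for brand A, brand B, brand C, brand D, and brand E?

For a Dirichlet(α) prior with multinomial counts c, the posterior is Dirichlet(α + c) componentwise.
Counts are posterior − prior componentwise: 22−11=11, 13−11=2, 19−12=7, 22−10=12, 10−6=4.

counts (11, 2, 7, 12, 4)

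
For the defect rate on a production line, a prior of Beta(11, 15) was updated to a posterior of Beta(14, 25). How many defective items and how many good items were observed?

Under Beta–binomial conjugacy the posterior parameters are (α+s, β+f).
Match parameters: s=14−11=3, f=25−15=10.

3 defective items and 10 good items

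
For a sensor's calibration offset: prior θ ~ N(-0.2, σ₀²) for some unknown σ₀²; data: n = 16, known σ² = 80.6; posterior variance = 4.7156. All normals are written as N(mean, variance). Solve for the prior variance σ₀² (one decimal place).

Posterior precision equals prior precision plus data precision: 1/σ_n² = 1/σ₀² + n/σ².
So 1/σ₀² = 1/4.7156 − 16/80.6 = 0.212062 − 0.198511 = 0.013551.
Hence σ₀² = 1/0.013551 ≈ 73.8.

σ₀² = 73.8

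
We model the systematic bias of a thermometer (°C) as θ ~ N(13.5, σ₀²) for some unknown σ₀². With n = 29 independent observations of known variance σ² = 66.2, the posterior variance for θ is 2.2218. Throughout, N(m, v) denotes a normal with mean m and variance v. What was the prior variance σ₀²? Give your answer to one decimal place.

Posterior precision equals prior precision plus data precision: 1/σ_n² = 1/σ₀² + n/σ².
So 1/σ₀² = 1/2.2218 − 29/66.2 = 0.450086 − 0.438066 = 0.012020.
Hence σ₀² = 1/0.012020 ≈ 83.2.

σ₀² = 83.2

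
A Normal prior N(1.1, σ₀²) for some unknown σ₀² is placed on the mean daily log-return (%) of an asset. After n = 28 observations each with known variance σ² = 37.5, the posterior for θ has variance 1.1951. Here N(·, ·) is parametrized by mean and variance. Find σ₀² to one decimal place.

Posterior precision equals prior precision plus data precision: 1/σ_n² = 1/σ₀² + n/σ².
So 1/σ₀² = 1/1.1951 − 28/37.5 = 0.836750 − 0.746667 = 0.090083.
Hence σ₀² = 1/0.090083 ≈ 11.1.

σ₀² = 11.1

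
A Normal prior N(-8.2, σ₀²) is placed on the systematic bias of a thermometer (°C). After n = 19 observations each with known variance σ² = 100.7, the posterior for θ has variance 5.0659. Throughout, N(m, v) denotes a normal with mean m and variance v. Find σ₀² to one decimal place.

σ₀² = 114.7

For the Normal–Normal model with known σ², precisions add: τ_n = τ₀ + n/σ².
So 1/σ₀² = 1/5.0659 − 19/100.7 = 0.197398 − 0.188679 = 0.008719.
Hence σ₀² = 1/0.008719 ≈ 114.7.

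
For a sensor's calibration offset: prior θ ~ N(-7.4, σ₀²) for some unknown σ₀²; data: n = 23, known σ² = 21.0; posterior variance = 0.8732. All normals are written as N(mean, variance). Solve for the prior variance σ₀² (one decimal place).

σ₀² = 20.0

For the Normal–Normal model with known σ², precisions add: τ_n = τ₀ + n/σ².
So 1/σ₀² = 1/0.8732 − 23/21.0 = 1.145213 − 1.095238 = 0.049975.
Hence σ₀² = 1/0.049975 ≈ 20.0.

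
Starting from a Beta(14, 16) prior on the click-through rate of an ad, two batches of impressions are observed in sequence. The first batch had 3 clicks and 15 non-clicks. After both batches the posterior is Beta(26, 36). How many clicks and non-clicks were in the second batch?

Because Beta–binomial updating is additive in the counts, the combined data contributed (α_post−α_prior, β_post−β_prior) successes and failures.
Total across both batches: 26−14=12 clicks, 36−16=20 non-clicks.
Subtract the first batch: 12−3=9 clicks and 20−15=5 non-clicks.

9 clicks and 5 non-clicks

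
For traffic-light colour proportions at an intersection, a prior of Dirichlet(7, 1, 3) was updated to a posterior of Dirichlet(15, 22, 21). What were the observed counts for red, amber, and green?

counts (8, 21, 18)

For a Dirichlet(α) prior with multinomial counts c, the posterior is Dirichlet(α + c) componentwise.
Counts are posterior − prior componentwise: 15−7=8, 22−1=21, 21−3=18.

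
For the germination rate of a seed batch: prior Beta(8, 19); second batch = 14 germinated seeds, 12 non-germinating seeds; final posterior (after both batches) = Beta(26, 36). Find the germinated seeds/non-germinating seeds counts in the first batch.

Sequential conjugate updates are equivalent to a single update on the pooled data, so total successes = posterior α − prior α and total failures = posterior β − prior β.
Total across both batches: 26−8=18 germinated seeds, 36−19=17 non-germinating seeds.
Subtract the second batch: 18−14=4 germinated seeds and 17−12=5 non-germinating seeds.

4 germinated seeds and 5 non-germinating seeds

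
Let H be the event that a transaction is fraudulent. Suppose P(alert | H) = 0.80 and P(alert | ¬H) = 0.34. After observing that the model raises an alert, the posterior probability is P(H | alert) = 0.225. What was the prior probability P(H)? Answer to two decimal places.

In odds form, posterior odds = prior odds × likelihood ratio, so prior odds = posterior odds ÷ LR.
Posterior odds = 0.225/(1−0.225) = 0.2903. LR = 0.80/0.34 = 2.3529.
Prior odds = 0.2903/2.3529 = 0.1234, so P(H) = 0.1234/(1+0.1234) ≈ 0.11.

P(H) = 0.11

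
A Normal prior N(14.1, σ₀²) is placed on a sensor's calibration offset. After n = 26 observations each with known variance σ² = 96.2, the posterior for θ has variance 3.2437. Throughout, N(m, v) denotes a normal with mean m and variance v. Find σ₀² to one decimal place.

σ₀² = 26.3

For the Normal–Normal model with known σ², precisions add: τ_n = τ₀ + n/σ².
So 1/σ₀² = 1/3.2437 − 26/96.2 = 0.308290 − 0.270270 = 0.038020.
Hence σ₀² = 1/0.038020 ≈ 26.3.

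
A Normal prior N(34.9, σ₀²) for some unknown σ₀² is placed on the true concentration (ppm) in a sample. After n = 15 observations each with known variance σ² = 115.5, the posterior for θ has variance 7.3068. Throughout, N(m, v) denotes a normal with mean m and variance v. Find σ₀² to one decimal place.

σ₀² = 143.1

Posterior precision equals prior precision plus data precision: 1/σ_n² = 1/σ₀² + n/σ².
So 1/σ₀² = 1/7.3068 − 15/115.5 = 0.136859 − 0.129870 = 0.006989.
Hence σ₀² = 1/0.006989 ≈ 143.1.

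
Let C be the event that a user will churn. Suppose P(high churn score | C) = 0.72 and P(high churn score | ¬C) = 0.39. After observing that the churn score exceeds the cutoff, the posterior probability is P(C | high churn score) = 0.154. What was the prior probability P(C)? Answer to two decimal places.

P(C) = 0.09

Bayes' rule in odds form gives O(C|E) = O(C)·[P(E|C)/P(E|¬C)], hence O(C) = O(C|E)/LR.
Posterior odds = 0.154/(1−0.154) = 0.1820. LR = 0.72/0.39 = 1.8462.
Prior odds = 0.1820/1.8462 = 0.0986, so P(C) = 0.0986/(1+0.0986) ≈ 0.09.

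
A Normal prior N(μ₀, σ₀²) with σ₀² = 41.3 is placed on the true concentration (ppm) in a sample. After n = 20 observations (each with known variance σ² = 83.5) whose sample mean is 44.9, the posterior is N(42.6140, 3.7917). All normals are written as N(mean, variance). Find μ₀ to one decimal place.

μ₀ = 20.0

With known observation variance, the Normal–Normal posterior has precision τ_n = τ₀ + n/σ² and mean μ_n = (τ₀μ₀ + (n/σ²)x̄)/τ_n.
Here τ₀ = 1/41.3 = 0.024213 and τ_data = 20/83.5 = 0.239521, so τ_n = 0.263734.
Rearranging for μ₀: μ₀ = (μ_n·τ_n − τ_data·x̄)/τ₀ = (42.6140·0.263734 − 0.239521·44.9) / 0.024213 = 0.484268/0.024213 ≈ 20.0.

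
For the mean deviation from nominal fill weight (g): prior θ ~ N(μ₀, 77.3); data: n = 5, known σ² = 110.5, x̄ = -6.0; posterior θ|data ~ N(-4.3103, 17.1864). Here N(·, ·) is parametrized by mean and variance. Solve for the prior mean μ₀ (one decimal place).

μ₀ = 1.6

The posterior mean is a precision-weighted average: μ_n = (τ₀μ₀ + τ_data·x̄)/(τ₀+τ_data), with τ₀=1/σ₀² and τ_data=n/σ².
Here τ₀ = 1/77.3 = 0.012937 and τ_data = 5/110.5 = 0.045249, so τ_n = 0.058186.
Rearranging for μ₀: μ₀ = (μ_n·τ_n − τ_data·x̄)/τ₀ = (-4.3103·0.058186 − 0.045249·-6.0) / 0.012937 = 0.020695/0.012937 ≈ 1.6.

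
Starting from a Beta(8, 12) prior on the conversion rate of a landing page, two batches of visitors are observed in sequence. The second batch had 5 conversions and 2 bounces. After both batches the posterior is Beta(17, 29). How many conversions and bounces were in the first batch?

Sequential conjugate updates are equivalent to a single update on the pooled data, so total successes = posterior α − prior α and total failures = posterior β − prior β.
Total across both batches: 17−8=9 conversions, 29−12=17 bounces.
Subtract the second batch: 9−5=4 conversions and 17−2=15 bounces.

4 conversions and 15 bounces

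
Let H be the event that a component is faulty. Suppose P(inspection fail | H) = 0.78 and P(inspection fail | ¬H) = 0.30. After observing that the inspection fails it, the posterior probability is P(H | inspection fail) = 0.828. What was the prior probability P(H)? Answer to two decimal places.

Bayes' rule in odds form gives O(H|E) = O(H)·[P(E|H)/P(E|¬H)], hence O(H) = O(H|E)/LR.
Posterior odds = 0.828/(1−0.828) = 4.8140. LR = 0.78/0.30 = 2.6000.
Prior odds = 4.8140/2.6000 = 1.8515, so P(H) = 1.8515/(1+1.8515) ≈ 0.65.

P(H) = 0.65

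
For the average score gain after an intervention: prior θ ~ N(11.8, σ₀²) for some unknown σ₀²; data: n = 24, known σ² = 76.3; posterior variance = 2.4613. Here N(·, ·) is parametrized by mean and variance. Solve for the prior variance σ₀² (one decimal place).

σ₀² = 10.9

Posterior precision equals prior precision plus data precision: 1/σ_n² = 1/σ₀² + n/σ².
So 1/σ₀² = 1/2.4613 − 24/76.3 = 0.406289 − 0.314548 = 0.091741.
Hence σ₀² = 1/0.091741 ≈ 10.9.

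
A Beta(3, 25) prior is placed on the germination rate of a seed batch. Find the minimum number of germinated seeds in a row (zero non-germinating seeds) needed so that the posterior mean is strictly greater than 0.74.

After k germinated seeds and 0 non-germinating seeds the posterior is Beta(3+k, 25), with mean (3+k)/(3+25+k).
Set (3+k)/(28+k) > 0.74 and solve: k > (0.74·28 − 3)/(1 − 0.74) = 68.154.
The smallest integer exceeding 68.154 is 69, and checking k=69: (72)/(97) = 0.7423 > 0.74.

k = 69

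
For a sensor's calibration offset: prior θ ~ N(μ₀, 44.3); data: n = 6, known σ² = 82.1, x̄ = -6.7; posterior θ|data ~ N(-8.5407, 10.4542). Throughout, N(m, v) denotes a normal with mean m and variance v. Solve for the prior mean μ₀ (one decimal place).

μ₀ = -14.5

With known observation variance, the Normal–Normal posterior has precision τ_n = τ₀ + n/σ² and mean μ_n = (τ₀μ₀ + (n/σ²)x̄)/τ_n.
Here τ₀ = 1/44.3 = 0.022573 and τ_data = 6/82.1 = 0.073082, so τ_n = 0.095655.
Rearranging for μ₀: μ₀ = (μ_n·τ_n − τ_data·x̄)/τ₀ = (-8.5407·0.095655 − 0.073082·-6.7) / 0.022573 = -0.327311/0.022573 ≈ -14.5.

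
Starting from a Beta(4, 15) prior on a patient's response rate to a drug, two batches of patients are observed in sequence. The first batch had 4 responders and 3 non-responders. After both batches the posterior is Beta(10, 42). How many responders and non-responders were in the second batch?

2 responders and 24 non-responders

Sequential conjugate updates are equivalent to a single update on the pooled data, so total successes = posterior α − prior α and total failures = posterior β − prior β.
Total across both batches: 10−4=6 responders, 42−15=27 non-responders.
Subtract the first batch: 6−4=2 responders and 27−3=24 non-responders.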